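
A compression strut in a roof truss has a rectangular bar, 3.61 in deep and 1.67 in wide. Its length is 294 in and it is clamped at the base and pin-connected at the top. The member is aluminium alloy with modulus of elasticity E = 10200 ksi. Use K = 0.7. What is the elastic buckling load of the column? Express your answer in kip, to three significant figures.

P_cr ≈ 3.33 kip

Buckling occurs about the weak axis: I_min = h·b³/12 with b = 1.67 in (the shorter side).
I_min = 3.61×1.67³/12 = 1.401 in⁴
Effective length L_e = K·L = 0.7 × 294 = 205.8 in
P_cr = π²EI / L_e² = π² × 10200×10³ × 1.401 / 205.8² = 3.330×10^3 lb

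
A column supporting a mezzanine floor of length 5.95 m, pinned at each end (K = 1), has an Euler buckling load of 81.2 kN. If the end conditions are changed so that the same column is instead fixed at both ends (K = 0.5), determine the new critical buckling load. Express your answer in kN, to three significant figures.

P_cr ≈ 325 kN

P_cr ∝ 1/K², so P_cr,new = P_cr,old × (K_old/K_new)² = 81.2 × (1/0.5)²
= 81.2 × 4.000 = 325 kN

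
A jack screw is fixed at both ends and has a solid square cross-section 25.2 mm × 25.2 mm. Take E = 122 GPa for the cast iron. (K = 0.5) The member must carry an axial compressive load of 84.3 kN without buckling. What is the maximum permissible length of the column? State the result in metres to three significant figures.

L_max ≈ 1.39 m

I = a⁴/12 = 25.2⁴/12 = 3.361×10^4 mm⁴
I = 3.361×10^-8 m⁴
At the buckling limit P_cr = P = 8.430×10^4 N
From P_cr = π²EI/(K·L)²:  L = (1/K)·√(π²EI/P_cr) = (1/0.5)·√(π²×1.22×10^11×3.361×10^-8/8.430×10^4)
L = 1.39 m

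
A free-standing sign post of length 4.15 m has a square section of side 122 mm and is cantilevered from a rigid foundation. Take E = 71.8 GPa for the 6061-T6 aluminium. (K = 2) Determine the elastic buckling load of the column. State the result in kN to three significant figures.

I = a⁴/12 = 122⁴/12 = 1.846×10^7 mm⁴
I = 1.846×10^7 mm⁴ = 1.846×10^-5 m⁴
Effective length L_e = K·L = 2 × 4.15 = 8.300 m
P_cr = π²EI / L_e² = π² × 71.8×10⁹ × 1.846×10^-5 / 8.300² = 1.899×10^5 N

P_cr ≈ 190 kN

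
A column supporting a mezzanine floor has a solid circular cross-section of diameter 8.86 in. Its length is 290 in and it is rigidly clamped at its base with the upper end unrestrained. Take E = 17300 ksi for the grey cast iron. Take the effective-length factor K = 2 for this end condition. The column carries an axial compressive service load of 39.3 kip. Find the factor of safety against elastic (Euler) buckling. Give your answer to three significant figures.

n ≈ 3.91

I = πd⁴/64 = π×8.86⁴/64 = 302.5 in⁴
Effective length L_e = K·L = 2 × 290 = 580.0 in
P_cr = π²EI / L_e² = π² × 17300×10³ × 302.5 / 580.0² = 1.535×10^5 lb
Factor of safety n = P_cr / P = 153.53 / 39.3 = 3.91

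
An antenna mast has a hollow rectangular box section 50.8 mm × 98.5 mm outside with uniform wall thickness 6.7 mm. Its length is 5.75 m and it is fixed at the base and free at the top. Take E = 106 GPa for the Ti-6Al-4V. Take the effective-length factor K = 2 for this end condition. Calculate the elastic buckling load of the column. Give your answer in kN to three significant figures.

Inner dimensions: h_i = 98.5 − 2×6.7 = 85.10 mm, b_i = 50.8 − 2×6.7 = 37.40 mm
Weak-axis I_min = (h_o·b_o³ − h_i·b_i³)/12 with b_o = 50.8, b_i = 37.40 mm (shorter outer/inner sides).
I_min = (98.5×50.8³ − 85.10×37.40³)/12 = 7.051×10^5 mm⁴
I = 7.051×10^5 mm⁴ = 7.051×10^-7 m⁴
Effective length L_e = K·L = 2 × 5.75 = 11.50 m
P_cr = π²EI / L_e² = π² × 106×10⁹ × 7.051×10^-7 / 11.50² = 5.578×10^3 N

P_cr ≈ 5.58 kN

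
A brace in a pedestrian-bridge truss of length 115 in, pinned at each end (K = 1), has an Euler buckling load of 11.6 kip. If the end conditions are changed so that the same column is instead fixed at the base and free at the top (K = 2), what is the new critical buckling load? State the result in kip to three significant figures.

P_cr ∝ 1/K², so P_cr,new = P_cr,old × (K_old/K_new)² = 11.6 × (1/2)²
= 11.6 × 0.2500 = 2.90 kip

P_cr ≈ 2.90 kip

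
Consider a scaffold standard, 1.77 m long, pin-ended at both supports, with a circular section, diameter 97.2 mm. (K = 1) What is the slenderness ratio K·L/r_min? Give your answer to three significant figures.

I = πd⁴/64 = π×97.2⁴/64 = 4.382×10^6 mm⁴
A = 7.420×10^3 mm²;  r_min = √(I/A) = √(4.382×10^6/7.420×10^3) = 24.30 mm
L_e = K·L = 1 × 1.77 m = 1.770 m = 1770.0 mm
λ = L_e / r_min = 1770.0 / 24.30 = 72.8

λ ≈ 72.8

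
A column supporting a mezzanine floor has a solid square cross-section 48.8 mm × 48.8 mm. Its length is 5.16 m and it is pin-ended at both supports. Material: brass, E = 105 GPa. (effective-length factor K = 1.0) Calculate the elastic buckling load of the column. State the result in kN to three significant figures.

P_cr ≈ 18.4 kN

I = a⁴/12 = 48.8⁴/12 = 4.726×10^5 mm⁴
I = 4.726×10^5 mm⁴ = 4.726×10^-7 m⁴
Effective length L_e = K·L = 1 × 5.16 = 5.160 m
P_cr = π²EI / L_e² = π² × 105×10⁹ × 4.726×10^-7 / 5.160² = 1.839×10^4 N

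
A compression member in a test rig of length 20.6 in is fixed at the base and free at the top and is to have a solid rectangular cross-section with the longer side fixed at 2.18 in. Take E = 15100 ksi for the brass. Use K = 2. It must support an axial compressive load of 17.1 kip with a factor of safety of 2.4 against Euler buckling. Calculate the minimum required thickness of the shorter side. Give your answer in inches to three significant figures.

b ≈ 1.37 in

Required P_cr = n·P = 2.4 × 17.1 = 41.04 kip
L_e = K·L = 2 × 20.6 = 41.20 in
Required I = P_cr·L_e²/(π²E) = 4.104×10^4 × 41.20² / (π² × 1.51×10^7) = 0.4674 in⁴
Rectangle, weak axis: I_min = h·b³/12 with h = 2.18 in fixed  ⇒  b = (12I/h)^(1/3) = 1.37 in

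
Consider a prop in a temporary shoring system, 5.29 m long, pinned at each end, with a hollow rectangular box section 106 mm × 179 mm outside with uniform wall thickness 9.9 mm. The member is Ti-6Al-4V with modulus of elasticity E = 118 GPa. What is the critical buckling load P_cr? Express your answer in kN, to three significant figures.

P_cr ≈ 386 kN

Inner dimensions: h_i = 179 − 2×9.9 = 159.2 mm, b_i = 106 − 2×9.9 = 86.20 mm
Weak-axis I_min = (h_o·b_o³ − h_i·b_i³)/12 with b_o = 106, b_i = 86.20 mm (shorter outer/inner sides).
I_min = (179×106³ − 159.2×86.20³)/12 = 9.269×10^6 mm⁴
I = 9.269×10^6 mm⁴ = 9.269×10^-6 m⁴
Effective length L_e = K·L = 1 × 5.29 = 5.290 m
P_cr = π²EI / L_e² = π² × 118×10⁹ × 9.269×10^-6 / 5.290² = 3.857×10^5 N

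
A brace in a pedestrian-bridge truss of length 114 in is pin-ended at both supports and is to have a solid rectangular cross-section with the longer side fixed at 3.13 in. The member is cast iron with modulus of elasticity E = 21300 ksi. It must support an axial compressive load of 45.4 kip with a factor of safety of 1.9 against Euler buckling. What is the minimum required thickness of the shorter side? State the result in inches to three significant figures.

b ≈ 2.73 in

Required P_cr = n·P = 1.9 × 45.4 = 86.26 kip
L_e = K·L = 1 × 114 = 114.0 in
Required I = P_cr·L_e²/(π²E) = 8.626×10^4 × 114.0² / (π² × 2.13×10^7) = 5.333 in⁴
Rectangle, weak axis: I_min = h·b³/12 with h = 3.13 in fixed  ⇒  b = (12I/h)^(1/3) = 2.73 in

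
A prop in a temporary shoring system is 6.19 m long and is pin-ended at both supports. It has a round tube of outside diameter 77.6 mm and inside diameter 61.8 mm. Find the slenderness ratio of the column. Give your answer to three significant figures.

d_o = 77.6 mm, d_i = 61.8 mm
I = π(d_o⁴ − d_i⁴)/64 = π(77.6⁴ − 61.80⁴)/64 = 1.064×10^6 mm⁴
A = 1.730×10^3 mm²;  r_min = √(I/A) = √(1.064×10^6/1.730×10^3) = 24.80 mm
L_e = K·L = 1 × 6.19 m = 6.190 m = 6190.0 mm
λ = L_e / r_min = 6190.0 / 24.80 = 250

λ ≈ 250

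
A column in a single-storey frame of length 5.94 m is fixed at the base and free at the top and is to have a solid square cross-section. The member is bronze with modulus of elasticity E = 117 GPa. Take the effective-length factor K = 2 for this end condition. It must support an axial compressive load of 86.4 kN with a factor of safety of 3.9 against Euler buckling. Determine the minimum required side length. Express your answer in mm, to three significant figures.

a ≈ 149 mm

Required P_cr = n·P = 3.9 × 86.4 = 337.0 kN
L_e = K·L = 2 × 5.94 = 11.88 m
Required I = P_cr·L_e²/(π²E) = 3.370×10^5 × 11.88² / (π² × 1.17×10^11) = 4.118×10^-5 m⁴
I_req = 4.118×10^7 mm⁴
Solid square: I = a⁴/12  ⇒  a = (12I)^(1/4) = (12×4.118×10^7)^(1/4) = 149 mm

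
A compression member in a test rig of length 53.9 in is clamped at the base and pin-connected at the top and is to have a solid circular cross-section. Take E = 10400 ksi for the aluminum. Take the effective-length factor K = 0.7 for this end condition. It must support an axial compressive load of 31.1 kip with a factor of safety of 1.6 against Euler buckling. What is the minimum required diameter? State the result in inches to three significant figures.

d ≈ 1.94 in

Required P_cr = n·P = 1.6 × 31.1 = 49.76 kip
L_e = K·L = 0.7 × 53.9 = 37.73 in
Required I = P_cr·L_e²/(π²E) = 4.976×10^4 × 37.73² / (π² × 1.04×10^7) = 0.6901 in⁴
Solid circle: I = πd⁴/64  ⇒  d = (64I/π)^(1/4) = (64×0.6901/π)^(1/4) = 1.94 in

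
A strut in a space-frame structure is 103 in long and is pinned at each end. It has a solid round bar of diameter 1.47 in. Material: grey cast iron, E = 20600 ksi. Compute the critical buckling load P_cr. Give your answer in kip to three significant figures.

I = πd⁴/64 = π×1.47⁴/64 = 0.2292 in⁴
Effective length L_e = K·L = 1 × 103 = 103.0 in
P_cr = π²EI / L_e² = π² × 20600×10³ × 0.2292 / 103.0² = 4.393×10^3 lb

P_cr ≈ 4.39 kip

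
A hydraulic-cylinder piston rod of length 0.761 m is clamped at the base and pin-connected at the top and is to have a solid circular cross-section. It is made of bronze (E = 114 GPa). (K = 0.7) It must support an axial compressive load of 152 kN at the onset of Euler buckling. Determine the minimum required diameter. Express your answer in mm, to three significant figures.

L_e = K·L = 0.7 × 0.761 = 0.5327 m
Required I = P_cr·L_e²/(π²E) = 1.520×10^5 × 0.5327² / (π² × 1.14×10^11) = 3.834×10^-8 m⁴
I_req = 3.834×10^4 mm⁴
Solid circle: I = πd⁴/64  ⇒  d = (64I/π)^(1/4) = (64×3.834×10^4/π)^(1/4) = 29.7 mm

d ≈ 29.7 mm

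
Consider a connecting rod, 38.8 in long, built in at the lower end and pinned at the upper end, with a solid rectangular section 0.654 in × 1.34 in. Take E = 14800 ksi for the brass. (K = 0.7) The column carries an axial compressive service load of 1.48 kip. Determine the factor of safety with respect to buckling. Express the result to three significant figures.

Buckling occurs about the weak axis: I_min = h·b³/12 with b = 0.654 in (the shorter side).
I_min = 1.34×0.654³/12 = 3.124×10^-2 in⁴
Effective length L_e = K·L = 0.7 × 38.8 = 27.16 in
P_cr = π²EI / L_e² = π² × 14800×10³ × 3.124×10^-2 / 27.16² = 6.185×10^3 lb
Factor of safety n = P_cr / P = 6.1853 / 1.48 = 4.18

n ≈ 4.18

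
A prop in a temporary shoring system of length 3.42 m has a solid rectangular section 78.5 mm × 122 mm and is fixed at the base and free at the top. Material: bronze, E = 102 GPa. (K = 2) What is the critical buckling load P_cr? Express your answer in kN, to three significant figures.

Buckling occurs about the weak axis: I_min = h·b³/12 with b = 78.5 mm (the shorter side).
I_min = 122×78.5³/12 = 4.918×10^6 mm⁴
I = 4.918×10^6 mm⁴ = 4.918×10^-6 m⁴
Effective length L_e = K·L = 2 × 3.42 = 6.840 m
P_cr = π²EI / L_e² = π² × 102×10⁹ × 4.918×10^-6 / 6.840² = 1.058×10^5 N

P_cr ≈ 106 kN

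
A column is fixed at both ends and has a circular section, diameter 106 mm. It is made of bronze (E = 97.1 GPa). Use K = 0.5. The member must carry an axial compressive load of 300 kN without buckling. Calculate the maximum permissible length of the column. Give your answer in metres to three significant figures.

L_max ≈ 8.90 m

I = πd⁴/64 = π×106⁴/64 = 6.197×10^6 mm⁴
I = 6.197×10^-6 m⁴
At the buckling limit P_cr = P = 3.000×10^5 N
From P_cr = π²EI/(K·L)²:  L = (1/K)·√(π²EI/P_cr) = (1/0.5)·√(π²×9.71×10^10×6.197×10^-6/3.000×10^5)
L = 8.90 m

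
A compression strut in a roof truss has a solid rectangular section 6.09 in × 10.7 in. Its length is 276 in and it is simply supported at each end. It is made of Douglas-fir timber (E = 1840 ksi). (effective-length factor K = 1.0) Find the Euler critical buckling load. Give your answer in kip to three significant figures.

Buckling occurs about the weak axis: I_min = h·b³/12 with b = 6.09 in (the shorter side).
I_min = 10.7×6.09³/12 = 201.4 in⁴
Effective length L_e = K·L = 1 × 276 = 276.0 in
P_cr = π²EI / L_e² = π² × 1840×10³ × 201.4 / 276.0² = 4.801×10^4 lb

P_cr ≈ 48.0 kip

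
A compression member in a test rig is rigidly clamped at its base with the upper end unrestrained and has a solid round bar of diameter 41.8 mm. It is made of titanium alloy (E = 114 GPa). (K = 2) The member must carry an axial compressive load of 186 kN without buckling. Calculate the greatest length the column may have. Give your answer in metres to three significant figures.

L_max ≈ 0.476 m

I = πd⁴/64 = π×41.8⁴/64 = 1.499×10^5 mm⁴
I = 1.499×10^-7 m⁴
At the buckling limit P_cr = P = 1.860×10^5 N
From P_cr = π²EI/(K·L)²:  L = (1/K)·√(π²EI/P_cr) = (1/2)·√(π²×1.14×10^11×1.499×10^-7/1.860×10^5)
L = 0.476 m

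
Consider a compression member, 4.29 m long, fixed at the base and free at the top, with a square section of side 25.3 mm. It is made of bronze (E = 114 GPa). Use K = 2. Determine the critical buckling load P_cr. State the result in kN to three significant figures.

P_cr ≈ 0.522 kN

I = a⁴/12 = 25.3⁴/12 = 3.414×10^4 mm⁴
I = 3.414×10^4 mm⁴ = 3.414×10^-8 m⁴
Effective length L_e = K·L = 2 × 4.29 = 8.580 m
P_cr = π²EI / L_e² = π² × 114×10⁹ × 3.414×10^-8 / 8.580² = 521.8 N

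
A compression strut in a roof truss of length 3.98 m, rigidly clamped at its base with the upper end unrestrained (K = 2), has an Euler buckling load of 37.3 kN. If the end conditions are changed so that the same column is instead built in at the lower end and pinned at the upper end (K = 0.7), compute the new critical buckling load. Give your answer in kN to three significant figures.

P_cr ∝ 1/K², so P_cr,new = P_cr,old × (K_old/K_new)² = 37.3 × (2/0.7)²
= 37.3 × 8.163 = 304 kN

P_cr ≈ 304 kN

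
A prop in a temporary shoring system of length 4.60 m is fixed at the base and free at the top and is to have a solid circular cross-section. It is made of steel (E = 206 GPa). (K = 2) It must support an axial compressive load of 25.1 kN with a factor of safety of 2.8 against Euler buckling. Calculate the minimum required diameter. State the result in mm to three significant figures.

Required P_cr = n·P = 2.8 × 25.1 = 70.28 kN
L_e = K·L = 2 × 4.60 = 9.200 m
Required I = P_cr·L_e²/(π²E) = 7.028×10^4 × 9.200² / (π² × 2.06×10^11) = 2.926×10^-6 m⁴
I_req = 2.926×10^6 mm⁴
Solid circle: I = πd⁴/64  ⇒  d = (64I/π)^(1/4) = (64×2.926×10^6/π)^(1/4) = 87.9 mm

d ≈ 87.9 mm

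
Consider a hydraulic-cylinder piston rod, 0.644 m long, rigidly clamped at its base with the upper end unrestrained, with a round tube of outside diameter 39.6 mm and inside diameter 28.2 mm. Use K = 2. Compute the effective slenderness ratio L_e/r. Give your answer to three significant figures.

λ ≈ 106

d_o = 39.6 mm, d_i = 28.2 mm
I = π(d_o⁴ − d_i⁴)/64 = π(39.6⁴ − 28.20⁴)/64 = 8.967×10^4 mm⁴
A = 607.0 mm²;  r_min = √(I/A) = √(8.967×10^4/607.0) = 12.15 mm
L_e = K·L = 2 × 0.644 m = 1.288 m = 1288.0 mm
λ = L_e / r_min = 1288.0 / 12.15 = 106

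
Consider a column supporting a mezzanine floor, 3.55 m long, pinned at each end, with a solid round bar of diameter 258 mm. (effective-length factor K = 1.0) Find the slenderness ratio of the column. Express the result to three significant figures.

λ ≈ 55.0

For a solid circle r = d/4 = 258/4 = 64.50 mm
L_e = K·L = 1 × 3.55 m = 3.550 m = 3550.0 mm
λ = L_e / r_min = 3550.0 / 64.50 = 55.0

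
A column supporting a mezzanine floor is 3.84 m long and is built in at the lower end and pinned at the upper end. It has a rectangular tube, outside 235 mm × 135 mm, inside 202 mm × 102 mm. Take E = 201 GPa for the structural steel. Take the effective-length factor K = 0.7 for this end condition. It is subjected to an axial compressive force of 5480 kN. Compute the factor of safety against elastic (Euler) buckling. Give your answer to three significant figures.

Weak-axis I_min = (h_o·b_o³ − h_i·b_i³)/12 with b_o = 135, b_i = 102.0 mm (shorter outer/inner sides).
I_min = (235×135³ − 202.0×102.0³)/12 = 3.032×10^7 mm⁴
I = 3.032×10^7 mm⁴ = 3.032×10^-5 m⁴
Effective length L_e = K·L = 0.7 × 3.84 = 2.688 m
P_cr = π²EI / L_e² = π² × 201×10⁹ × 3.032×10^-5 / 2.688² = 8.324×10^6 N
Factor of safety n = P_cr / P = 8324.3 / 5480 = 1.52

n ≈ 1.52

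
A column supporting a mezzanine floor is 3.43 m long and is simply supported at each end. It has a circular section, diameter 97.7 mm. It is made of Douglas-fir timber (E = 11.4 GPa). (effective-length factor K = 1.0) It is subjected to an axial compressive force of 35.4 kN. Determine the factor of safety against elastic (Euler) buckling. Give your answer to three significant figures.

I = πd⁴/64 = π×97.7⁴/64 = 4.472×10^6 mm⁴
I = 4.472×10^6 mm⁴ = 4.472×10^-6 m⁴
Effective length L_e = K·L = 1 × 3.43 = 3.430 m
P_cr = π²EI / L_e² = π² × 11.4×10⁹ × 4.472×10^-6 / 3.430² = 4.277×10^4 N
Factor of safety n = P_cr / P = 42.772 / 35.4 = 1.21

n ≈ 1.21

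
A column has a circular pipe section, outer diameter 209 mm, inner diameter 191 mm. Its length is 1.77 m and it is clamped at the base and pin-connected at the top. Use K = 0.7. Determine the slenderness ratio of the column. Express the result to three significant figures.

d_o = 209 mm, d_i = 191 mm
I = π(d_o⁴ − d_i⁴)/64 = π(209⁴ − 191.0⁴)/64 = 2.833×10^7 mm⁴
A = 5.655×10^3 mm²;  r_min = √(I/A) = √(2.833×10^7/5.655×10^3) = 70.78 mm
L_e = K·L = 0.7 × 1.77 m = 1.239 m = 1239.0 mm
λ = L_e / r_min = 1239.0 / 70.78 = 17.5

λ ≈ 17.5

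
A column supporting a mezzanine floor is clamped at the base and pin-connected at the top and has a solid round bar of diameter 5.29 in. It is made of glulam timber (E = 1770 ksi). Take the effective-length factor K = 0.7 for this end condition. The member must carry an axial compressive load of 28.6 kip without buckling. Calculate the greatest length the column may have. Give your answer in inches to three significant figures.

I = πd⁴/64 = π×5.29⁴/64 = 38.44 in⁴
At the buckling limit P_cr = P = 2.860×10^4 lb
From P_cr = π²EI/(K·L)²:  L = (1/K)·√(π²EI/P_cr) = (1/0.7)·√(π²×1.77×10^6×38.44/2.860×10^4)
L = 219 in

L_max ≈ 219 in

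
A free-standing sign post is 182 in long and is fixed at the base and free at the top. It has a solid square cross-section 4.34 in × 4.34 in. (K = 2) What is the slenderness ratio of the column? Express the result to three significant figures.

For a square r = a/√12 = 4.34/√12 = 1.253 in
L_e = K·L = 2 × 182 = 364.0 in
λ = L_e / r_min = 364.00 / 1.253 = 291

λ ≈ 291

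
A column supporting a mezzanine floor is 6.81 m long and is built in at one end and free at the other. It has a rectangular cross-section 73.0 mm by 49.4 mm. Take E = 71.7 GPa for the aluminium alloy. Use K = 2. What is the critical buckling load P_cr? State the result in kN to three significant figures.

Buckling occurs about the weak axis: I_min = h·b³/12 with b = 49.4 mm (the shorter side).
I_min = 73.0×49.4³/12 = 7.334×10^5 mm⁴
I = 7.334×10^5 mm⁴ = 7.334×10^-7 m⁴
Effective length L_e = K·L = 2 × 6.81 = 13.62 m
P_cr = π²EI / L_e² = π² × 71.7×10⁹ × 7.334×10^-7 / 13.62² = 2.798×10^3 N

P_cr ≈ 2.80 kN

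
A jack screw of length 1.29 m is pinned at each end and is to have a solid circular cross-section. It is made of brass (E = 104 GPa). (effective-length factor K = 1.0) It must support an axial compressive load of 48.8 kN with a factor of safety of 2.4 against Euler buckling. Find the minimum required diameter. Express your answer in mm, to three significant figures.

Required P_cr = n·P = 2.4 × 48.8 = 117.1 kN
L_e = K·L = 1 × 1.29 = 1.290 m
Required I = P_cr·L_e²/(π²E) = 1.171×10^5 × 1.290² / (π² × 1.04×10^11) = 1.899×10^-7 m⁴
I_req = 1.899×10^5 mm⁴
Solid circle: I = πd⁴/64  ⇒  d = (64I/π)^(1/4) = (64×1.899×10^5/π)^(1/4) = 44.3 mm

d ≈ 44.3 mm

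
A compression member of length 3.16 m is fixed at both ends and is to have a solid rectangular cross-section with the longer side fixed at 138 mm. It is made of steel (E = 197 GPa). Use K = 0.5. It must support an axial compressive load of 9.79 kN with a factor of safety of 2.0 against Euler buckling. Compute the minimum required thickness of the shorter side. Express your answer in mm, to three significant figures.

Required P_cr = n·P = 2.0 × 9.79 = 19.58 kN
L_e = K·L = 0.5 × 3.16 = 1.580 m
Required I = P_cr·L_e²/(π²E) = 1.958×10^4 × 1.580² / (π² × 1.97×10^11) = 2.514×10^-8 m⁴
I_req = 2.514×10^4 mm⁴
Rectangle, weak axis: I_min = h·b³/12 with h = 138 mm fixed  ⇒  b = (12I/h)^(1/3) = 13.0 mm

b ≈ 13.0 mm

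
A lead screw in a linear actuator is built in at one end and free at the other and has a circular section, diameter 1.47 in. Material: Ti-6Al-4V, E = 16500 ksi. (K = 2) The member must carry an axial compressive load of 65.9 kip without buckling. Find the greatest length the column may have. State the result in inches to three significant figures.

I = πd⁴/64 = π×1.47⁴/64 = 0.2292 in⁴
At the buckling limit P_cr = P = 6.590×10^4 lb
From P_cr = π²EI/(K·L)²:  L = (1/K)·√(π²EI/P_cr) = (1/2)·√(π²×1.65×10^7×0.2292/6.590×10^4)
L = 11.9 in

L_max ≈ 11.9 in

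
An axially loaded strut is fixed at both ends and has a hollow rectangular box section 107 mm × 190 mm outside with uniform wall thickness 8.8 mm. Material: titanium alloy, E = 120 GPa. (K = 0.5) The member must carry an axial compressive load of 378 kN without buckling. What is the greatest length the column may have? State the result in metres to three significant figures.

L_max ≈ 10.7 m

Inner dimensions: h_i = 190 − 2×8.8 = 172.4 mm, b_i = 107 − 2×8.8 = 89.40 mm
Weak-axis I_min = (h_o·b_o³ − h_i·b_i³)/12 with b_o = 107, b_i = 89.40 mm (shorter outer/inner sides).
I_min = (190×107³ − 172.4×89.40³)/12 = 9.131×10^6 mm⁴
I = 9.131×10^-6 m⁴
At the buckling limit P_cr = P = 3.780×10^5 N
From P_cr = π²EI/(K·L)²:  L = (1/K)·√(π²EI/P_cr) = (1/0.5)·√(π²×1.20×10^11×9.131×10^-6/3.780×10^5)
L = 10.7 m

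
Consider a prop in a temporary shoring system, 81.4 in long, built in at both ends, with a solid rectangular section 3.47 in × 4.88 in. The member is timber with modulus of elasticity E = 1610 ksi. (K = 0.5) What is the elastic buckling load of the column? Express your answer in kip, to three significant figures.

Buckling occurs about the weak axis: I_min = h·b³/12 with b = 3.47 in (the shorter side).
I_min = 4.88×3.47³/12 = 16.99 in⁴
Effective length L_e = K·L = 0.5 × 81.4 = 40.70 in
P_cr = π²EI / L_e² = π² × 1610×10³ × 16.99 / 40.70² = 1.630×10^5 lb

P_cr ≈ 163 kip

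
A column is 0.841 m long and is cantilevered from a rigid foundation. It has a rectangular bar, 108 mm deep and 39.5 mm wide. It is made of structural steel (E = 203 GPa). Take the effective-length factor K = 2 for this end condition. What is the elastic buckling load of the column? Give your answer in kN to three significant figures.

Buckling occurs about the weak axis: I_min = h·b³/12 with b = 39.5 mm (the shorter side).
I_min = 108×39.5³/12 = 5.547×10^5 mm⁴
I = 5.547×10^5 mm⁴ = 5.547×10^-7 m⁴
Effective length L_e = K·L = 2 × 0.841 = 1.682 m
P_cr = π²EI / L_e² = π² × 203×10⁹ × 5.547×10^-7 / 1.682² = 3.928×10^5 N

P_cr ≈ 393 kN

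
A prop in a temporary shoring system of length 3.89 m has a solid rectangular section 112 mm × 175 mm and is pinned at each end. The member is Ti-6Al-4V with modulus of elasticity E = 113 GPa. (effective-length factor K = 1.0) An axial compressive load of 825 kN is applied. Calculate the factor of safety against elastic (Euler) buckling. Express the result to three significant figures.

Buckling occurs about the weak axis: I_min = h·b³/12 with b = 112 mm (the shorter side).
I_min = 175×112³/12 = 2.049×10^7 mm⁴
I = 2.049×10^7 mm⁴ = 2.049×10^-5 m⁴
Effective length L_e = K·L = 1 × 3.89 = 3.890 m
P_cr = π²EI / L_e² = π² × 113×10⁹ × 2.049×10^-5 / 3.890² = 1.510×10^6 N
Factor of safety n = P_cr / P = 1510.0 / 825 = 1.83

n ≈ 1.83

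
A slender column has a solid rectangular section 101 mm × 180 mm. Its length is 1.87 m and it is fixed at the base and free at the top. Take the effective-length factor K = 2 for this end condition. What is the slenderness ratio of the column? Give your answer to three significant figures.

For a rectangle r_min = b/√12 = 101/√12 = 29.16 mm
L_e = K·L = 2 × 1.87 m = 3.740 m = 3740.0 mm
λ = L_e / r_min = 3740.0 / 29.16 = 128

λ ≈ 128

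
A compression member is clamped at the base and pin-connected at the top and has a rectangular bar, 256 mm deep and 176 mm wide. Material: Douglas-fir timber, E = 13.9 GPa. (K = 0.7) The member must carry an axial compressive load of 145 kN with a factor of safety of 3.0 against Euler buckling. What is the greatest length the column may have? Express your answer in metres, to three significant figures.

L_max ≈ 8.65 m

Buckling occurs about the weak axis: I_min = h·b³/12 with b = 176 mm (the shorter side).
I_min = 256×176³/12 = 1.163×10^8 mm⁴
I = 1.163×10^-4 m⁴
Required critical load P_cr = n·P = 3.0 × 145 = 435.0 kN = 4.350×10^5 N
From P_cr = π²EI/(K·L)²:  L = (1/K)·√(π²EI/P_cr) = (1/0.7)·√(π²×1.39×10^10×1.163×10^-4/4.350×10^5)
L = 8.65 m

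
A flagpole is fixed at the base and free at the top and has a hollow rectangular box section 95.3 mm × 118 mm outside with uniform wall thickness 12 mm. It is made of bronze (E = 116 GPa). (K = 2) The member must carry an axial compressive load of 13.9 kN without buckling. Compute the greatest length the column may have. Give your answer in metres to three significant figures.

L_max ≈ 10.8 m

Inner dimensions: h_i = 118 − 2×12 = 94.00 mm, b_i = 95.3 − 2×12 = 71.30 mm
Weak-axis I_min = (h_o·b_o³ − h_i·b_i³)/12 with b_o = 95.3, b_i = 71.30 mm (shorter outer/inner sides).
I_min = (118×95.3³ − 94.00×71.30³)/12 = 5.672×10^6 mm⁴
I = 5.672×10^-6 m⁴
At the buckling limit P_cr = P = 1.390×10^4 N
From P_cr = π²EI/(K·L)²:  L = (1/K)·√(π²EI/P_cr) = (1/2)·√(π²×1.16×10^11×5.672×10^-6/1.390×10^4)
L = 10.8 m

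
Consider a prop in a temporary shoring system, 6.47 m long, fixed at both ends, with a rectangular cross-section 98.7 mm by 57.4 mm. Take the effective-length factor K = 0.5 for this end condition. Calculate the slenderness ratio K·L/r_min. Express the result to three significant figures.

Buckling occurs about the weak axis: I_min = h·b³/12 with b = 57.4 mm (the shorter side).
I_min = 98.7×57.4³/12 = 1.556×10^6 mm⁴
A = 5.665×10^3 mm²;  r_min = √(I/A) = √(1.556×10^6/5.665×10^3) = 16.57 mm
L_e = K·L = 0.5 × 6.47 m = 3.235 m = 3235.0 mm
λ = L_e / r_min = 3235.0 / 16.57 = 195

λ ≈ 195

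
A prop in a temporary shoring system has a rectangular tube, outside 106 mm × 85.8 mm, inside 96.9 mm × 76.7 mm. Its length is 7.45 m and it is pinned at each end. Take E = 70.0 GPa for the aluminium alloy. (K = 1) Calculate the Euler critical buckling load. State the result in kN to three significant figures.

Weak-axis I_min = (h_o·b_o³ − h_i·b_i³)/12 with b_o = 85.8, b_i = 76.70 mm (shorter outer/inner sides).
I_min = (106×85.8³ − 96.90×76.70³)/12 = 1.936×10^6 mm⁴
I = 1.936×10^6 mm⁴ = 1.936×10^-6 m⁴
Effective length L_e = K·L = 1 × 7.45 = 7.450 m
P_cr = π²EI / L_e² = π² × 70.0×10⁹ × 1.936×10^-6 / 7.450² = 2.410×10^4 N

P_cr ≈ 24.1 kN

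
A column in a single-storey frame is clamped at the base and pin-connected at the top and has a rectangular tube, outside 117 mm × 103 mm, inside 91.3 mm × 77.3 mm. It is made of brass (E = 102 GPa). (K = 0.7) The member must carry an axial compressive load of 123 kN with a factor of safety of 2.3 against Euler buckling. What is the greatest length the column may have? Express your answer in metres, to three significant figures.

Weak-axis I_min = (h_o·b_o³ − h_i·b_i³)/12 with b_o = 103, b_i = 77.30 mm (shorter outer/inner sides).
I_min = (117×103³ − 91.30×77.30³)/12 = 7.140×10^6 mm⁴
I = 7.140×10^-6 m⁴
Required critical load P_cr = n·P = 2.3 × 123 = 282.9 kN = 2.829×10^5 N
From P_cr = π²EI/(K·L)²:  L = (1/K)·√(π²EI/P_cr) = (1/0.7)·√(π²×1.02×10^11×7.140×10^-6/2.829×10^5)
L = 7.20 m

L_max ≈ 7.20 m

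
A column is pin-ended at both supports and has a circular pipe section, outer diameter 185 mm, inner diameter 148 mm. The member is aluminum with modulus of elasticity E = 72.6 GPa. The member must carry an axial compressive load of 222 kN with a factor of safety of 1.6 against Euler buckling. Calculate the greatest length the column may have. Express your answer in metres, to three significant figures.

L_max ≈ 8.28 m

d_o = 185 mm, d_i = 148 mm
I = π(d_o⁴ − d_i⁴)/64 = π(185⁴ − 148.0⁴)/64 = 3.395×10^7 mm⁴
I = 3.395×10^-5 m⁴
Required critical load P_cr = n·P = 1.6 × 222 = 355.2 kN = 3.552×10^5 N
From P_cr = π²EI/(K·L)²:  L = (1/K)·√(π²EI/P_cr) = (1/1)·√(π²×7.26×10^10×3.395×10^-5/3.552×10^5)
L = 8.28 m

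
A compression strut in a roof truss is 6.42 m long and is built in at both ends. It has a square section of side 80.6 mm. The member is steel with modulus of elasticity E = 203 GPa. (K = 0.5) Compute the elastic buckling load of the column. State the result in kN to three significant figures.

P_cr ≈ 684 kN

I = a⁴/12 = 80.6⁴/12 = 3.517×10^6 mm⁴
I = 3.517×10^6 mm⁴ = 3.517×10^-6 m⁴
Effective length L_e = K·L = 0.5 × 6.42 = 3.210 m
P_cr = π²EI / L_e² = π² × 203×10⁹ × 3.517×10^-6 / 3.210² = 6.838×10^5 N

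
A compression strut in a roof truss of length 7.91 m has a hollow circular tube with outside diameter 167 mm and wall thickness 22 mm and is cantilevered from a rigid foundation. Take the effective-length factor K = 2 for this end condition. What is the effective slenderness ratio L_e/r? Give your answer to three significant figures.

Inner diameter d_i = 167 − 2×22 = 123.0 mm
I = π(d_o⁴ − d_i⁴)/64 = π(167⁴ − 123.0⁴)/64 = 2.694×10^7 mm⁴
A = 1.002×10^4 mm²;  r_min = √(I/A) = √(2.694×10^7/1.002×10^4) = 51.85 mm
L_e = K·L = 2 × 7.91 m = 15.82 m = 15820 mm
λ = L_e / r_min = 15820 / 51.85 = 305

λ ≈ 305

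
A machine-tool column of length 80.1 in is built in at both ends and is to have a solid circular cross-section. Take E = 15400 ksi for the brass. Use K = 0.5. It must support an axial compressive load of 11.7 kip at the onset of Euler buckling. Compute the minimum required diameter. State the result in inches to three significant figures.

d ≈ 1.26 in

L_e = K·L = 0.5 × 80.1 = 40.05 in
Required I = P_cr·L_e²/(π²E) = 1.170×10^4 × 40.05² / (π² × 1.54×10^7) = 0.1235 in⁴
Solid circle: I = πd⁴/64  ⇒  d = (64I/π)^(1/4) = (64×0.1235/π)^(1/4) = 1.26 in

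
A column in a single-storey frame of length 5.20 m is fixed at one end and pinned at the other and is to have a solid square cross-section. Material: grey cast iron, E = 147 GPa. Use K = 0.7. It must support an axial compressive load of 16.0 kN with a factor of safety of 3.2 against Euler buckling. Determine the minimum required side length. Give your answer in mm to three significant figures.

a ≈ 48.7 mm

Required P_cr = n·P = 3.2 × 16.0 = 51.20 kN
L_e = K·L = 0.7 × 5.20 = 3.640 m
Required I = P_cr·L_e²/(π²E) = 5.120×10^4 × 3.640² / (π² × 1.47×10^11) = 4.676×10^-7 m⁴
I_req = 4.676×10^5 mm⁴
Solid square: I = a⁴/12  ⇒  a = (12I)^(1/4) = (12×4.676×10^5)^(1/4) = 48.7 mm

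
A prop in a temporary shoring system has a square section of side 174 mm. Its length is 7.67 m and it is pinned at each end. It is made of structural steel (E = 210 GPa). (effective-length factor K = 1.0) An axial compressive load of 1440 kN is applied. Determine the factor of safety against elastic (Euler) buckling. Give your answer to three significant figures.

n ≈ 1.87

I = a⁴/12 = 174⁴/12 = 7.639×10^7 mm⁴
I = 7.639×10^7 mm⁴ = 7.639×10^-5 m⁴
Effective length L_e = K·L = 1 × 7.67 = 7.670 m
P_cr = π²EI / L_e² = π² × 210×10⁹ × 7.639×10^-5 / 7.670² = 2.691×10^6 N
Factor of safety n = P_cr / P = 2691.2 / 1440 = 1.87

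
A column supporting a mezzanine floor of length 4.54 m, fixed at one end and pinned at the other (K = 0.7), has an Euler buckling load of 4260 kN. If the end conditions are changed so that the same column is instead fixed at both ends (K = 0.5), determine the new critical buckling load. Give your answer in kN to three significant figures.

P_cr ∝ 1/K², so P_cr,new = P_cr,old × (K_old/K_new)² = 4260 × (0.7/0.5)²
= 4260 × 1.960 = 8350 kN

P_cr ≈ 8350 kN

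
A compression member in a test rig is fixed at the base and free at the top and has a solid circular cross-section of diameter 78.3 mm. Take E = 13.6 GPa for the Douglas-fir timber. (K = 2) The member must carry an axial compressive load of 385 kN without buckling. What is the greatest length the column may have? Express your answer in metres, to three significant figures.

L_max ≈ 0.401 m

I = πd⁴/64 = π×78.3⁴/64 = 1.845×10^6 mm⁴
I = 1.845×10^-6 m⁴
At the buckling limit P_cr = P = 3.850×10^5 N
From P_cr = π²EI/(K·L)²:  L = (1/K)·√(π²EI/P_cr) = (1/2)·√(π²×1.36×10^10×1.845×10^-6/3.850×10^5)
L = 0.401 m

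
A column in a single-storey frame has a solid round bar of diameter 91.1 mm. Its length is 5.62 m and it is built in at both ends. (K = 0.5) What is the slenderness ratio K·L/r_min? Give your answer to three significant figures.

I = πd⁴/64 = π×91.1⁴/64 = 3.381×10^6 mm⁴
A = 6.518×10^3 mm²;  r_min = √(I/A) = √(3.381×10^6/6.518×10^3) = 22.78 mm
L_e = K·L = 0.5 × 5.62 m = 2.810 m = 2810.0 mm
λ = L_e / r_min = 2810.0 / 22.78 = 123

λ ≈ 123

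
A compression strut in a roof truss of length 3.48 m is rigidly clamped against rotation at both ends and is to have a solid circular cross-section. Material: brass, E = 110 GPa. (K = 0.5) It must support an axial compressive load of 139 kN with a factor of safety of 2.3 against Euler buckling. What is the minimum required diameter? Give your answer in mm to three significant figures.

d ≈ 65.3 mm

Required P_cr = n·P = 2.3 × 139 = 319.7 kN
L_e = K·L = 0.5 × 3.48 = 1.740 m
Required I = P_cr·L_e²/(π²E) = 3.197×10^5 × 1.740² / (π² × 1.10×10^11) = 8.916×10^-7 m⁴
I_req = 8.916×10^5 mm⁴
Solid circle: I = πd⁴/64  ⇒  d = (64I/π)^(1/4) = (64×8.916×10^5/π)^(1/4) = 65.3 mm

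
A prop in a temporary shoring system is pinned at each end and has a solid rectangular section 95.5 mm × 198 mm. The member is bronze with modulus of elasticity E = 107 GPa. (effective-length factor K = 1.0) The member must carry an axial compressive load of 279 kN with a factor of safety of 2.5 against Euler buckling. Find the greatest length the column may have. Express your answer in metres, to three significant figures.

Buckling occurs about the weak axis: I_min = h·b³/12 with b = 95.5 mm (the shorter side).
I_min = 198×95.5³/12 = 1.437×10^7 mm⁴
I = 1.437×10^-5 m⁴
Required critical load P_cr = n·P = 2.5 × 279 = 697.5 kN = 6.975×10^5 N
From P_cr = π²EI/(K·L)²:  L = (1/K)·√(π²EI/P_cr) = (1/1)·√(π²×1.07×10^11×1.437×10^-5/6.975×10^5)
L = 4.66 m

L_max ≈ 4.66 m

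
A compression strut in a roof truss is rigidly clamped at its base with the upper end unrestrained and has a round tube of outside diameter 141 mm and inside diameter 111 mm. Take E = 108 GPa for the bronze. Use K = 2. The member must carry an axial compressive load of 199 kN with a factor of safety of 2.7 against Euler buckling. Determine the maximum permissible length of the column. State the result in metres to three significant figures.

d_o = 141 mm, d_i = 111 mm
I = π(d_o⁴ − d_i⁴)/64 = π(141⁴ − 111.0⁴)/64 = 1.195×10^7 mm⁴
I = 1.195×10^-5 m⁴
Required critical load P_cr = n·P = 2.7 × 199 = 537.3 kN = 5.373×10^5 N
From P_cr = π²EI/(K·L)²:  L = (1/K)·√(π²EI/P_cr) = (1/2)·√(π²×1.08×10^11×1.195×10^-5/5.373×10^5)
L = 2.43 m

L_max ≈ 2.43 m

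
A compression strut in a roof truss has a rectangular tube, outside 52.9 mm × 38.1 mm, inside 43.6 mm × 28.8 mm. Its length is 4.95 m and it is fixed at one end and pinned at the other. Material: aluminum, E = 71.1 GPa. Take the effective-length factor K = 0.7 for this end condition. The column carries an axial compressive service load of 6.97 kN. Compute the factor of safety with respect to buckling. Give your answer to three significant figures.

n ≈ 1.32

Weak-axis I_min = (h_o·b_o³ − h_i·b_i³)/12 with b_o = 38.1, b_i = 28.80 mm (shorter outer/inner sides).
I_min = (52.9×38.1³ − 43.60×28.80³)/12 = 1.570×10^5 mm⁴
I = 1.570×10^5 mm⁴ = 1.570×10^-7 m⁴
Effective length L_e = K·L = 0.7 × 4.95 = 3.465 m
P_cr = π²EI / L_e² = π² × 71.1×10⁹ × 1.570×10^-7 / 3.465² = 9.177×10^3 N
Factor of safety n = P_cr / P = 9.1771 / 6.97 = 1.32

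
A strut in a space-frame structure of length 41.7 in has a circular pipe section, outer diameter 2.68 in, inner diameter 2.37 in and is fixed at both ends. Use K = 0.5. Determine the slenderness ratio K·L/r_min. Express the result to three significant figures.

λ ≈ 23.3

d_o = 2.68 in, d_i = 2.37 in
I = π(d_o⁴ − d_i⁴)/64 = π(2.68⁴ − 2.370⁴)/64 = 0.9836 in⁴
A = 1.230 in²;  r_min = √(I/A) = √(0.9836/1.230) = 0.8944 in
L_e = K·L = 0.5 × 41.7 = 20.85 in
λ = L_e / r_min = 20.850 / 0.8944 = 23.3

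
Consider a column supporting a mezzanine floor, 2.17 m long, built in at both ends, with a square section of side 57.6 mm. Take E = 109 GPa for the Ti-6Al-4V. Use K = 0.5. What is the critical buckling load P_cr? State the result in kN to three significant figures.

I = a⁴/12 = 57.6⁴/12 = 9.173×10^5 mm⁴
I = 9.173×10^5 mm⁴ = 9.173×10^-7 m⁴
Effective length L_e = K·L = 0.5 × 2.17 = 1.085 m
P_cr = π²EI / L_e² = π² × 109×10⁹ × 9.173×10^-7 / 1.085² = 8.383×10^5 N

P_cr ≈ 838 kN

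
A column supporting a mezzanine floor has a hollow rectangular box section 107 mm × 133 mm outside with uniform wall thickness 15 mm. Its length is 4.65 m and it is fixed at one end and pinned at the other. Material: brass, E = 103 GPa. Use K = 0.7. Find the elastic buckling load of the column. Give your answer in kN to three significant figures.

Inner dimensions: h_i = 133 − 2×15 = 103.0 mm, b_i = 107 − 2×15 = 77.00 mm
Weak-axis I_min = (h_o·b_o³ − h_i·b_i³)/12 with b_o = 107, b_i = 77.00 mm (shorter outer/inner sides).
I_min = (133×107³ − 103.0×77.00³)/12 = 9.659×10^6 mm⁴
I = 9.659×10^6 mm⁴ = 9.659×10^-6 m⁴
Effective length L_e = K·L = 0.7 × 4.65 = 3.255 m
P_cr = π²EI / L_e² = π² × 103×10⁹ × 9.659×10^-6 / 3.255² = 9.268×10^5 N

P_cr ≈ 927 kN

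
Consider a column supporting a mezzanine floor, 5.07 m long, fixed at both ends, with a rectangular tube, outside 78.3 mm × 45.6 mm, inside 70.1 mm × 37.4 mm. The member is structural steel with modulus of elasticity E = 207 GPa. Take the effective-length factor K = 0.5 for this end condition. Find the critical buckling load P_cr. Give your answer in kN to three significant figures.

Weak-axis I_min = (h_o·b_o³ − h_i·b_i³)/12 with b_o = 45.6, b_i = 37.40 mm (shorter outer/inner sides).
I_min = (78.3×45.6³ − 70.10×37.40³)/12 = 3.131×10^5 mm⁴
I = 3.131×10^5 mm⁴ = 3.131×10^-7 m⁴
Effective length L_e = K·L = 0.5 × 5.07 = 2.535 m
P_cr = π²EI / L_e² = π² × 207×10⁹ × 3.131×10^-7 / 2.535² = 9.954×10^4 N

P_cr ≈ 99.5 kN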